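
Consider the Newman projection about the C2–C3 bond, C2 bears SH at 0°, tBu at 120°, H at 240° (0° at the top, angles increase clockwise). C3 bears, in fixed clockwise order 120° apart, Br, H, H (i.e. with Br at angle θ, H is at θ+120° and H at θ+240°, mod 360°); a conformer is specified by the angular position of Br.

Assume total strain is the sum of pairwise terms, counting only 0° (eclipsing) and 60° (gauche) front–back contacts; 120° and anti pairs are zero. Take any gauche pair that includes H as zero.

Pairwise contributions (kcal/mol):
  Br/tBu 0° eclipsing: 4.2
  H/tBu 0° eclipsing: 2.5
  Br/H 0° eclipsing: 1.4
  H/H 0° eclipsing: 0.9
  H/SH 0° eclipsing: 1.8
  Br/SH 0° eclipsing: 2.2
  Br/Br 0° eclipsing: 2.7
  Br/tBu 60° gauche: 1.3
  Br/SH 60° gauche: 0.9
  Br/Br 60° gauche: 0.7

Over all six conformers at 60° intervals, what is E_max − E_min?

Br at 0° is eclipsed. SH at 0° is eclipsed with Br at 0° (2.2); tBu at 120° is eclipsed with H at 120° (2.5); H at 240° is eclipsed with H at 240° (0.9). Total 5.6 kcal/mol.
Br at 60° is staggered. SH at 0° is gauche with Br at 60° (0.9); tBu at 120° is gauche with Br at 60° (1.3). Total 2.2 kcal/mol.
Br at 120° is eclipsed. SH at 0° is eclipsed with H at 0° (1.8); tBu at 120° is eclipsed with Br at 120° (4.2); H at 240° is eclipsed with H at 240° (0.9). Total 6.9 kcal/mol.
Br at 180° is staggered. tBu at 120° is gauche with Br at 180° (1.3). Total 1.3 kcal/mol.
Br at 240° is eclipsed. SH at 0° is eclipsed with H at 0° (1.8); tBu at 120° is eclipsed with H at 120° (2.5); H at 240° is eclipsed with Br at 240° (1.4). Total 5.7 kcal/mol.
Br at 300° is staggered. SH at 0° is gauche with Br at 300° (0.9). Total 0.9 kcal/mol.
Max at 120° (6.9 kcal/mol), min at 300° (0.9 kcal/mol); barrier = 6.0 kcal/mol.

6.0 kcal/mol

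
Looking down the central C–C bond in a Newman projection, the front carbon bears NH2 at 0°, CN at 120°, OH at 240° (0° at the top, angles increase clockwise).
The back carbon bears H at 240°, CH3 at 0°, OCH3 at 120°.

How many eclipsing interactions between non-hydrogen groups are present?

Non-H eclipsing pairs: NH2(0°)/CH3(0°); CN(120°)/OCH3(120°) — 2 interactions.

2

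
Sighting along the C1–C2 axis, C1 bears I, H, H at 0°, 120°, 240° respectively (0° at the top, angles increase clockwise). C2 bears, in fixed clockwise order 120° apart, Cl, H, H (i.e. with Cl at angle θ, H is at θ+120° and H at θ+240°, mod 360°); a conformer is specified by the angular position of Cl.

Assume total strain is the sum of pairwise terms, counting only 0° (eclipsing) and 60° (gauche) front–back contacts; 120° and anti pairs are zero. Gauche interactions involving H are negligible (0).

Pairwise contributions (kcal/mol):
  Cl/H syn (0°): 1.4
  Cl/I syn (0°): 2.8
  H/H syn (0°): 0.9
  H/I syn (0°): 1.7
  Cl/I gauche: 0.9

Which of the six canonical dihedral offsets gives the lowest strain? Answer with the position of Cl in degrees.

180°

Cl at 0° (eclipsed): I(0°)/Cl(0°) eclipsed 2.8; H(120°)/H(120°) eclipsed 0.9; H(240°)/H(240°) eclipsed 0.9 → 4.6 kcal/mol.
Cl at 60° (staggered): I(0°)/Cl(60°) gauche 0.9 → 0.9 kcal/mol.
Cl at 120° (eclipsed): I(0°)/H(0°) eclipsed 1.7; H(120°)/Cl(120°) eclipsed 1.4; H(240°)/H(240°) eclipsed 0.9 → 4.0 kcal/mol.
Cl at 180° (staggered): no non-H gauche contacts → 0.0 kcal/mol.
Cl at 240° (eclipsed): I(0°)/H(0°) eclipsed 1.7; H(120°)/H(120°) eclipsed 0.9; H(240°)/Cl(240°) eclipsed 1.4 → 4.0 kcal/mol.
Cl at 300° (staggered): I(0°)/Cl(300°) gauche 0.9 → 0.9 kcal/mol.
The minimum (0.0 kcal/mol) occurs with Cl at 180°.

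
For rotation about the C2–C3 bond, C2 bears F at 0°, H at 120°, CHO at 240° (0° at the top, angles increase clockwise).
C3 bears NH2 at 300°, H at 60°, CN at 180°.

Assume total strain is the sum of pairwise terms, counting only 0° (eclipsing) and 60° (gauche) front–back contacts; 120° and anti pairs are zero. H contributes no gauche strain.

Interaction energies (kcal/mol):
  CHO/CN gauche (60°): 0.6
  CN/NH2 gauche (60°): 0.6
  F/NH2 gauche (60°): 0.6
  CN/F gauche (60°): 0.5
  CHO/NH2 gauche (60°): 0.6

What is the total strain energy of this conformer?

1.8 kcal/mol

This conformer (staggered): F(0°)/NH2(300°) gauche 0.6; CHO(240°)/NH2(300°) gauche 0.6; CHO(240°)/CN(180°) gauche 0.6 → 1.8 kcal/mol.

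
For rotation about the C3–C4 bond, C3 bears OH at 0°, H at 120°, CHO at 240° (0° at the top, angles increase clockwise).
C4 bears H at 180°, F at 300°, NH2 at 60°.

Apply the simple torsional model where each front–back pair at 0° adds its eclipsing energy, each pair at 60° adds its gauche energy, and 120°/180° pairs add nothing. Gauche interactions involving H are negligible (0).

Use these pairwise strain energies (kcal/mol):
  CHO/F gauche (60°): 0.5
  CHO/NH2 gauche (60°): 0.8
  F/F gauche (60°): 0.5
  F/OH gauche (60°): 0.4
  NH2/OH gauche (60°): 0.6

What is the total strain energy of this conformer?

This conformer (staggered): OH(0°)/F(300°) gauche 0.4; OH(0°)/NH2(60°) gauche 0.6; CHO(240°)/F(300°) gauche 0.5 → 1.5 kcal/mol.

1.5 kcal/mol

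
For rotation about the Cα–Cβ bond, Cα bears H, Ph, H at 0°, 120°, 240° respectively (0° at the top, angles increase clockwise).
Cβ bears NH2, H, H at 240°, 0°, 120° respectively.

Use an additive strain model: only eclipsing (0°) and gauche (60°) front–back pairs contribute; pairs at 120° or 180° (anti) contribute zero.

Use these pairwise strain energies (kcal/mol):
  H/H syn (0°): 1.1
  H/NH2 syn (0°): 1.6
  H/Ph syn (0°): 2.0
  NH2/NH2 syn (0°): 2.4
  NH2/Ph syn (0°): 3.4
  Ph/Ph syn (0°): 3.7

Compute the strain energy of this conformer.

This conformer is eclipsed. H at 0° is eclipsed with H at 0° (1.1); Ph at 120° is eclipsed with H at 120° (2.0); H at 240° is eclipsed with NH2 at 240° (1.6). Total 4.7 kcal/mol.

4.7 kcal/mol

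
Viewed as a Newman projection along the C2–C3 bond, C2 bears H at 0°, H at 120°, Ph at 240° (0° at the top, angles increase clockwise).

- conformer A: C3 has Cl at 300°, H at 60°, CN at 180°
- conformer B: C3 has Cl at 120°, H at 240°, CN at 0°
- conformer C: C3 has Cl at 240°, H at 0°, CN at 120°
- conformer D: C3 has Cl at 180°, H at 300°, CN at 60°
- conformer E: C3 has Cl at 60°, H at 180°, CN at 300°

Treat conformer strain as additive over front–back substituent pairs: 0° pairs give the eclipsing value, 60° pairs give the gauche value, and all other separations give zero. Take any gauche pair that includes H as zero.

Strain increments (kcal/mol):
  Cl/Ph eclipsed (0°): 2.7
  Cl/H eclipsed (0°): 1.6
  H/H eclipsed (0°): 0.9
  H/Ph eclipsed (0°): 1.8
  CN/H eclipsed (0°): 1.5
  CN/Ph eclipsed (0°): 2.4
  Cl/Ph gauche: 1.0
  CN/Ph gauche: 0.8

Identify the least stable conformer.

C

A (staggered): Ph(240°)/Cl(300°) gauche 1.0; Ph(240°)/CN(180°) gauche 0.8 → 1.8 kcal/mol.
B (eclipsed): H(0°)/CN(0°) eclipsed 1.5; H(120°)/Cl(120°) eclipsed 1.6; Ph(240°)/H(240°) eclipsed 1.8 → 4.9 kcal/mol.
C (eclipsed): H(0°)/H(0°) eclipsed 0.9; H(120°)/CN(120°) eclipsed 1.5; Ph(240°)/Cl(240°) eclipsed 2.7 → 5.1 kcal/mol.
D (staggered): Ph(240°)/Cl(180°) gauche 1.0 → 1.0 kcal/mol.
E (staggered): Ph(240°)/CN(300°) gauche 0.8 → 0.8 kcal/mol.
C has the highest total (5.1 kcal/mol).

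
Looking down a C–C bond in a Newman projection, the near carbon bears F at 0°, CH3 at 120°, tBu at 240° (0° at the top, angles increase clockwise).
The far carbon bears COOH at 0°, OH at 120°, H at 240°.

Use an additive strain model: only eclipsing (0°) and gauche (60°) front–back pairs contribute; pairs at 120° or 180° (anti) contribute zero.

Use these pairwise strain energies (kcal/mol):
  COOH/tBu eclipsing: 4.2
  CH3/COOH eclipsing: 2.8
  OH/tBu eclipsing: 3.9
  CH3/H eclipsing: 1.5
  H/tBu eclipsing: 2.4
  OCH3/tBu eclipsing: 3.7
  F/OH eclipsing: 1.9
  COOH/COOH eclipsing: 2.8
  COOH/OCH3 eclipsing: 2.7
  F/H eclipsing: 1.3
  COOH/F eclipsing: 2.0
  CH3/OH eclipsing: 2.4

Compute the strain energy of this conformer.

This conformer is eclipsed. F at 0° is eclipsed with COOH at 0° (2.0); CH3 at 120° is eclipsed with OH at 120° (2.4); tBu at 240° is eclipsed with H at 240° (2.4). Total 6.8 kcal/mol.

6.8 kcal/mol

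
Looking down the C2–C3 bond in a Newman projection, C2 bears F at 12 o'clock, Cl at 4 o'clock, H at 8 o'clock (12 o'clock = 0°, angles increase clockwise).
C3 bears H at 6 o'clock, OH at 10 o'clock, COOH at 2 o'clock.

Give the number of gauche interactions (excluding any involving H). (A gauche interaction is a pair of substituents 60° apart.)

3

Non-H gauche pairs: F(0°)/OH(300°); F(0°)/COOH(60°); Cl(120°)/COOH(60°) — 3 interactions.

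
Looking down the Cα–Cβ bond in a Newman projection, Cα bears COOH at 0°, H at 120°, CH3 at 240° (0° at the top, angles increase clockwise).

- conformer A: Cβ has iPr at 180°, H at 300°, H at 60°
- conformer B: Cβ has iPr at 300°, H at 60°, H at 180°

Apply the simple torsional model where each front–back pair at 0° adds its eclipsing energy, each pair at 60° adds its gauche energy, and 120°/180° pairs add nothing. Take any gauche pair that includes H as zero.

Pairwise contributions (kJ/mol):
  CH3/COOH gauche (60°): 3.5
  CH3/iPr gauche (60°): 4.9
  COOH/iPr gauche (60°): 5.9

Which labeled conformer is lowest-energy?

A

A (staggered): CH3(240°)/iPr(180°) gauche 4.9 → 4.9 kJ/mol.
B (staggered): COOH(0°)/iPr(300°) gauche 5.9; CH3(240°)/iPr(300°) gauche 4.9 → 10.8 kJ/mol.
A has the lowest total (4.9 kJ/mol).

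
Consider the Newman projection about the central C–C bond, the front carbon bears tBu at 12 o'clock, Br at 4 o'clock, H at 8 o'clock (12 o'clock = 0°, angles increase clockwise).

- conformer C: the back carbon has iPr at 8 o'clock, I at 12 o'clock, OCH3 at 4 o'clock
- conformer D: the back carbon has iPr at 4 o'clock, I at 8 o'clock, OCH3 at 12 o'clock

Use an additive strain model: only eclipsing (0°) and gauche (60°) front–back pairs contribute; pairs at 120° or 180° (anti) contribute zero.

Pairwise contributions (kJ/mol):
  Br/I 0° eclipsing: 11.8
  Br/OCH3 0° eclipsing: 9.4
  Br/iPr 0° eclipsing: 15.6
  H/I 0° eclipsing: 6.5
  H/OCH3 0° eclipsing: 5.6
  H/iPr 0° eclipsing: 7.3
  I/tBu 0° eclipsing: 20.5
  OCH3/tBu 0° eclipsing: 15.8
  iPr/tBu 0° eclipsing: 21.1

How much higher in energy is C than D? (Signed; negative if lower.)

-0.7 kJ/mol

C (eclipsed): tBu(0°)/I(0°) eclipsed 20.5; Br(120°)/OCH3(120°) eclipsed 9.4; H(240°)/iPr(240°) eclipsed 7.3 → 37.2 kJ/mol.
D (eclipsed): tBu(0°)/OCH3(0°) eclipsed 15.8; Br(120°)/iPr(120°) eclipsed 15.6; H(240°)/I(240°) eclipsed 6.5 → 37.9 kJ/mol.
E(C) − E(D) = 37.2 − 37.9 = -0.7 kJ/mol.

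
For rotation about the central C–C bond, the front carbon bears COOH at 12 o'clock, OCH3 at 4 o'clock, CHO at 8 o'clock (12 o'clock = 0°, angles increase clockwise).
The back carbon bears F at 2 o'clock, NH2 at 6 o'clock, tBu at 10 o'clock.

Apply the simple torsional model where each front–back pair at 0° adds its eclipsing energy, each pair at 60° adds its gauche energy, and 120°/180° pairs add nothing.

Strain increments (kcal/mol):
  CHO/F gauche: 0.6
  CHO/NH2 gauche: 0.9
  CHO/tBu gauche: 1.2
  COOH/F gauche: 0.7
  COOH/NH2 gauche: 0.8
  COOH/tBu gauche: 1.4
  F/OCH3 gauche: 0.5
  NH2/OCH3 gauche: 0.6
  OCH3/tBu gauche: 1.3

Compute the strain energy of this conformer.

This conformer is staggered. COOH at 0° is gauche with F at 60° (0.7); COOH at 0° is gauche with tBu at 300° (1.4); OCH3 at 120° is gauche with F at 60° (0.5); OCH3 at 120° is gauche with NH2 at 180° (0.6); CHO at 240° is gauche with NH2 at 180° (0.9); CHO at 240° is gauche with tBu at 300° (1.2). Total 5.3 kcal/mol.

5.3 kcal/mol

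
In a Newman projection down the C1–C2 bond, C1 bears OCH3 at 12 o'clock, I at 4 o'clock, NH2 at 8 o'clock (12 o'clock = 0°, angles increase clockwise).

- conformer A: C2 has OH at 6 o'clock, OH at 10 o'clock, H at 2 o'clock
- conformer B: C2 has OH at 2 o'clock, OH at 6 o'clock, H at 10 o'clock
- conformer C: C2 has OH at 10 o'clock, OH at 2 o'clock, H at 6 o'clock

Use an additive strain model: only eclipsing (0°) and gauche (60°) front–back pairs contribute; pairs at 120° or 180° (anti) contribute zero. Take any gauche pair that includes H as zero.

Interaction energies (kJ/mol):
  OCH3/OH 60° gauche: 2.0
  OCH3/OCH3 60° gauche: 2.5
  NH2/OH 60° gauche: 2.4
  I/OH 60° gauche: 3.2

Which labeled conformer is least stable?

B

A is staggered. OCH3 at 0° is gauche with OH at 300° (2.0); I at 120° is gauche with OH at 180° (3.2); NH2 at 240° is gauche with OH at 180° (2.4); NH2 at 240° is gauche with OH at 300° (2.4). Total 10.0 kJ/mol.
B is staggered. OCH3 at 0° is gauche with OH at 60° (2.0); I at 120° is gauche with OH at 60° (3.2); I at 120° is gauche with OH at 180° (3.2); NH2 at 240° is gauche with OH at 180° (2.4). Total 10.8 kJ/mol.
C is staggered. OCH3 at 0° is gauche with OH at 300° (2.0); OCH3 at 0° is gauche with OH at 60° (2.0); I at 120° is gauche with OH at 60° (3.2); NH2 at 240° is gauche with OH at 300° (2.4). Total 9.6 kJ/mol.
B has the highest total (10.8 kJ/mol).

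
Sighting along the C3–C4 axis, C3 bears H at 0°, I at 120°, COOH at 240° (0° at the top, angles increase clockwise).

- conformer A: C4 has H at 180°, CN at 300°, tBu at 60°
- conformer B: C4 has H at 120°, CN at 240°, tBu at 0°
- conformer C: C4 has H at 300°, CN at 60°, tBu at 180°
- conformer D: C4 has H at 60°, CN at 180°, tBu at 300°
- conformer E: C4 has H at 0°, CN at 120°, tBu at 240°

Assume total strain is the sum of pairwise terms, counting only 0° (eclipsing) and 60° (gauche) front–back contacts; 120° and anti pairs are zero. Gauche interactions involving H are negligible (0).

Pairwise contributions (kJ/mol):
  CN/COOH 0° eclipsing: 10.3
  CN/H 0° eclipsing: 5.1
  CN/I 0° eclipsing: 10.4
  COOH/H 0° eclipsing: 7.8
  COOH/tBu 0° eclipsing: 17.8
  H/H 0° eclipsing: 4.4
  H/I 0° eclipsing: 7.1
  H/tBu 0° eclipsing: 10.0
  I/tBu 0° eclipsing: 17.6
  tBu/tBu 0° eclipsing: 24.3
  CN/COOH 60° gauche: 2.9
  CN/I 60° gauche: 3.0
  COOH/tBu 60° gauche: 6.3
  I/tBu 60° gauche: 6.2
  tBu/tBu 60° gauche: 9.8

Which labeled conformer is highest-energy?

A is staggered. I at 120° is gauche with tBu at 60° (6.2); COOH at 240° is gauche with CN at 300° (2.9). Total 9.1 kJ/mol.
B is eclipsed. H at 0° is eclipsed with tBu at 0° (10.0); I at 120° is eclipsed with H at 120° (7.1); COOH at 240° is eclipsed with CN at 240° (10.3). Total 27.4 kJ/mol.
C is staggered. I at 120° is gauche with CN at 60° (3.0); I at 120° is gauche with tBu at 180° (6.2); COOH at 240° is gauche with tBu at 180° (6.3). Total 15.5 kJ/mol.
D is staggered. I at 120° is gauche with CN at 180° (3.0); COOH at 240° is gauche with CN at 180° (2.9); COOH at 240° is gauche with tBu at 300° (6.3). Total 12.2 kJ/mol.
E is eclipsed. H at 0° is eclipsed with H at 0° (4.4); I at 120° is eclipsed with CN at 120° (10.4); COOH at 240° is eclipsed with tBu at 240° (17.8). Total 32.6 kJ/mol.
E has the highest total (32.6 kJ/mol).

E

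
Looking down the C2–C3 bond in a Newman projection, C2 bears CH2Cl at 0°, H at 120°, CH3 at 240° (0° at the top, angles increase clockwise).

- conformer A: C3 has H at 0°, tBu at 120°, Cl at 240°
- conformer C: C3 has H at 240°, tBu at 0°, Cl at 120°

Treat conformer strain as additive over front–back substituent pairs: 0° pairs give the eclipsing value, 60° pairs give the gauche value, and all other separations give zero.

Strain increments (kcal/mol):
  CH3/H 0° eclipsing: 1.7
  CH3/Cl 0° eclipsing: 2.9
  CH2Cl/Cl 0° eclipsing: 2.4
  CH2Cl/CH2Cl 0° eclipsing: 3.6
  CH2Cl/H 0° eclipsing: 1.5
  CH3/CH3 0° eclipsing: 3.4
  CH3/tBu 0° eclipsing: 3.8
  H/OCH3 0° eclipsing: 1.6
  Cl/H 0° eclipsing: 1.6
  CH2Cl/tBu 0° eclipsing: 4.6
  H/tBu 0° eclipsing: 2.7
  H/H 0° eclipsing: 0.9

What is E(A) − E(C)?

-0.8 kcal/mol

A (eclipsed): CH2Cl–H eclipsed, H–tBu eclipsed, CH3–Cl eclipsed; 1.5 + 2.7 + 2.9 = 7.1 kcal/mol.
C (eclipsed): CH2Cl–tBu eclipsed, H–Cl eclipsed, CH3–H eclipsed; 4.6 + 1.6 + 1.7 = 7.9 kcal/mol.
E(A) − E(C) = 7.1 − 7.9 = -0.8 kcal/mol.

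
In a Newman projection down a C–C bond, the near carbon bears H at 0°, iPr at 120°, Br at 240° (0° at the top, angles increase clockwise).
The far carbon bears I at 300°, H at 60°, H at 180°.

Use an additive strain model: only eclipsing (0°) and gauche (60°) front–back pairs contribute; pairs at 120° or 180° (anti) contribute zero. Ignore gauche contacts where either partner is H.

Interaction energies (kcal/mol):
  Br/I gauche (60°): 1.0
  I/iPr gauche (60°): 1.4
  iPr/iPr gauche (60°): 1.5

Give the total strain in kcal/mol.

1.0 kcal/mol

This conformer (staggered): Br(240°)/I(300°) gauche 1.0 → 1.0 kcal/mol.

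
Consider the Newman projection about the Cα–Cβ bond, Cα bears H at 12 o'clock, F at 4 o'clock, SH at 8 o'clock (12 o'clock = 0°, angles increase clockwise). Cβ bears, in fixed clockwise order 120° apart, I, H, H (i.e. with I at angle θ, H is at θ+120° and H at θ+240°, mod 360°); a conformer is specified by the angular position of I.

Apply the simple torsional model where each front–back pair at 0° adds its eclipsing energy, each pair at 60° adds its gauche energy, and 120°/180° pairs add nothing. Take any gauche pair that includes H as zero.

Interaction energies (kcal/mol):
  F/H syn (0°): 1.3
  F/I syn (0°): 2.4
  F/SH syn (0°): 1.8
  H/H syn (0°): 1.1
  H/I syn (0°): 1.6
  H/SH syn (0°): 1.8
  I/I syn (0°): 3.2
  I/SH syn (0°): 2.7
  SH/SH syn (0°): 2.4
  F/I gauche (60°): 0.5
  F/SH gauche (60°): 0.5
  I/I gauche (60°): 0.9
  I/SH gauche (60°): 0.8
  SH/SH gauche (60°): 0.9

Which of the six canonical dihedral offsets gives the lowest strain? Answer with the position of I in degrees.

60°

I at 0° is eclipsed. H at 0° is eclipsed with I at 0° (1.6); F at 120° is eclipsed with H at 120° (1.3); SH at 240° is eclipsed with H at 240° (1.8). Total 4.7 kcal/mol.
I at 60° is staggered. F at 120° is gauche with I at 60° (0.5). Total 0.5 kcal/mol.
I at 120° is eclipsed. H at 0° is eclipsed with H at 0° (1.1); F at 120° is eclipsed with I at 120° (2.4); SH at 240° is eclipsed with H at 240° (1.8). Total 5.3 kcal/mol.
I at 180° is staggered. F at 120° is gauche with I at 180° (0.5); SH at 240° is gauche with I at 180° (0.8). Total 1.3 kcal/mol.
I at 240° is eclipsed. H at 0° is eclipsed with H at 0° (1.1); F at 120° is eclipsed with H at 120° (1.3); SH at 240° is eclipsed with I at 240° (2.7). Total 5.1 kcal/mol.
I at 300° is staggered. SH at 240° is gauche with I at 300° (0.8). Total 0.8 kcal/mol.
The minimum (0.5 kcal/mol) occurs with I at 60°.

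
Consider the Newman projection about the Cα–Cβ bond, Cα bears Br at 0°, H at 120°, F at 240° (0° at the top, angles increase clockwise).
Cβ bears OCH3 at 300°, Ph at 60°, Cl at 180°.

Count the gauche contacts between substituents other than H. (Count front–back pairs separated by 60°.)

Non-H gauche pairs: Br(0°)/OCH3(300°); Br(0°)/Ph(60°); F(240°)/OCH3(300°); F(240°)/Cl(180°) — 4 interactions.

4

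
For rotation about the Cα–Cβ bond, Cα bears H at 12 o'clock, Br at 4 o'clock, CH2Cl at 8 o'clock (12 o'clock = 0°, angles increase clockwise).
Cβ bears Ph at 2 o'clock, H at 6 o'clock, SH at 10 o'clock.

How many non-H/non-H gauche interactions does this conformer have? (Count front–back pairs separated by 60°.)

Non-H gauche pairs: Br(120°)/Ph(60°); CH2Cl(240°)/SH(300°) — 2 interactions.

2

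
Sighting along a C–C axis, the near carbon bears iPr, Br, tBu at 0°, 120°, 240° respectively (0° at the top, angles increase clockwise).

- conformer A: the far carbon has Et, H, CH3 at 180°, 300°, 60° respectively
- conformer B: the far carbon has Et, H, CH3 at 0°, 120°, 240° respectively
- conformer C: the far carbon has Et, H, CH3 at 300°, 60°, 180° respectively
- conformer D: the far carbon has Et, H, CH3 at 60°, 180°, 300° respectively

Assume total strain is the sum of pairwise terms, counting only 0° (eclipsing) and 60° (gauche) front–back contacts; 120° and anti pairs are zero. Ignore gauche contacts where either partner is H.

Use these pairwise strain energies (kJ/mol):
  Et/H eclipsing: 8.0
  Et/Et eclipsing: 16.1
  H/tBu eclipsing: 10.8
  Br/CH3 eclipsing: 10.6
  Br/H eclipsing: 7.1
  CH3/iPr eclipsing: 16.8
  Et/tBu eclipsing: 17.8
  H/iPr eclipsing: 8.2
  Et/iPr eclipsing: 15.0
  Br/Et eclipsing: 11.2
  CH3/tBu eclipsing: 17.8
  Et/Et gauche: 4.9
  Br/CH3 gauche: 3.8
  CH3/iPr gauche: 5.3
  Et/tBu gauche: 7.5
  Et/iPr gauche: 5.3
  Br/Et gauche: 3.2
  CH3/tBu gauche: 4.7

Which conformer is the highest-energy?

A (staggered): iPr(0°)/CH3(60°) gauche 5.3; Br(120°)/Et(180°) gauche 3.2; Br(120°)/CH3(60°) gauche 3.8; tBu(240°)/Et(180°) gauche 7.5 → 19.8 kJ/mol.
B (eclipsed): iPr(0°)/Et(0°) eclipsed 15.0; Br(120°)/H(120°) eclipsed 7.1; tBu(240°)/CH3(240°) eclipsed 17.8 → 39.9 kJ/mol.
C (staggered): iPr(0°)/Et(300°) gauche 5.3; Br(120°)/CH3(180°) gauche 3.8; tBu(240°)/Et(300°) gauche 7.5; tBu(240°)/CH3(180°) gauche 4.7 → 21.3 kJ/mol.
D (staggered): iPr(0°)/Et(60°) gauche 5.3; iPr(0°)/CH3(300°) gauche 5.3; Br(120°)/Et(60°) gauche 3.2; tBu(240°)/CH3(300°) gauche 4.7 → 18.5 kJ/mol.
B has the highest total (39.9 kJ/mol).

B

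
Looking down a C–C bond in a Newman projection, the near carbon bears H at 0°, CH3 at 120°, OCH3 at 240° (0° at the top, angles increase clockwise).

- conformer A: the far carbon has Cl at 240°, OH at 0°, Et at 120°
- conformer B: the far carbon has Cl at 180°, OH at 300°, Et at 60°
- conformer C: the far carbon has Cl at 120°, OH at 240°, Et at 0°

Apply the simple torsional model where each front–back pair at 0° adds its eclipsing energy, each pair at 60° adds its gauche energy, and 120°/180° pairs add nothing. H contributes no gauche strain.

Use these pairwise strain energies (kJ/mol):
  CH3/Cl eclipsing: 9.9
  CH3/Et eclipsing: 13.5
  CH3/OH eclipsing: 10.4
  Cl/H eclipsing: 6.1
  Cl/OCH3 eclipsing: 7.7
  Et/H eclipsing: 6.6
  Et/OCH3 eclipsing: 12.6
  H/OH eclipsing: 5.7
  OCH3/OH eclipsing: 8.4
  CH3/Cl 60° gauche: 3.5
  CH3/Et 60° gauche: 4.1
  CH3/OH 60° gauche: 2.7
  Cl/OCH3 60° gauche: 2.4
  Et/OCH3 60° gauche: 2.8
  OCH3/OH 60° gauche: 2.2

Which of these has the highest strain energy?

A is eclipsed. H at 0° is eclipsed with OH at 0° (5.7); CH3 at 120° is eclipsed with Et at 120° (13.5); OCH3 at 240° is eclipsed with Cl at 240° (7.7). Total 26.9 kJ/mol.
B is staggered. CH3 at 120° is gauche with Cl at 180° (3.5); CH3 at 120° is gauche with Et at 60° (4.1); OCH3 at 240° is gauche with Cl at 180° (2.4); OCH3 at 240° is gauche with OH at 300° (2.2). Total 12.2 kJ/mol.
C is eclipsed. H at 0° is eclipsed with Et at 0° (6.6); CH3 at 120° is eclipsed with Cl at 120° (9.9); OCH3 at 240° is eclipsed with OH at 240° (8.4). Total 24.9 kJ/mol.
A has the highest total (26.9 kJ/mol).

A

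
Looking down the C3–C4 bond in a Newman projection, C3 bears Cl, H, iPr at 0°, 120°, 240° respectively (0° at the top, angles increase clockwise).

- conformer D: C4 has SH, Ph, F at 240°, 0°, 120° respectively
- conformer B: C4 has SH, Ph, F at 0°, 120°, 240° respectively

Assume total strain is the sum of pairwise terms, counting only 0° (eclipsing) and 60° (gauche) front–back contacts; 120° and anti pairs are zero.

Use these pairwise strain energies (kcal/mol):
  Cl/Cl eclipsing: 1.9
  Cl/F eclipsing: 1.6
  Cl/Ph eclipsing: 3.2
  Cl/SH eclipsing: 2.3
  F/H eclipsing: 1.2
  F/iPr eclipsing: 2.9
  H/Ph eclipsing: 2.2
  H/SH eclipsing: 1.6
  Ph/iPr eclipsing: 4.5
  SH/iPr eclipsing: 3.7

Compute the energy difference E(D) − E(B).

+0.7 kcal/mol

D is eclipsed. Cl at 0° is eclipsed with Ph at 0° (3.2); H at 120° is eclipsed with F at 120° (1.2); iPr at 240° is eclipsed with SH at 240° (3.7). Total 8.1 kcal/mol.
B is eclipsed. Cl at 0° is eclipsed with SH at 0° (2.3); H at 120° is eclipsed with Ph at 120° (2.2); iPr at 240° is eclipsed with F at 240° (2.9). Total 7.4 kcal/mol.
E(D) − E(B) = 8.1 − 7.4 = +0.7 kcal/mol.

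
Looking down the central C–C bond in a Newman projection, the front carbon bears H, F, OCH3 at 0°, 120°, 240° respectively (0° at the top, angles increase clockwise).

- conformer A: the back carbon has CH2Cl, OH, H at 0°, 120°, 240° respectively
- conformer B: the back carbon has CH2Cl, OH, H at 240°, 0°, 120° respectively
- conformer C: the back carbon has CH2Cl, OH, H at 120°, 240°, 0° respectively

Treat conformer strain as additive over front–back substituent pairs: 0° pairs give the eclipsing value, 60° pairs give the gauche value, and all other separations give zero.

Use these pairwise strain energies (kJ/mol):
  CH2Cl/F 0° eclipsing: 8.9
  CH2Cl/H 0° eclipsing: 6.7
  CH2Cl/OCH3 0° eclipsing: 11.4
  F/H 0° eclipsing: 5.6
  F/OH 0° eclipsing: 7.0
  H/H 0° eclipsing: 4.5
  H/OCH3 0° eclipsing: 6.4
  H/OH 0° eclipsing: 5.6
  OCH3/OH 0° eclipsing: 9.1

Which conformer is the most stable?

A

A (eclipsed): H(0°)/CH2Cl(0°) eclipsed 6.7; F(120°)/OH(120°) eclipsed 7.0; OCH3(240°)/H(240°) eclipsed 6.4 → 20.1 kJ/mol.
B (eclipsed): H(0°)/OH(0°) eclipsed 5.6; F(120°)/H(120°) eclipsed 5.6; OCH3(240°)/CH2Cl(240°) eclipsed 11.4 → 22.6 kJ/mol.
C (eclipsed): H(0°)/H(0°) eclipsed 4.5; F(120°)/CH2Cl(120°) eclipsed 8.9; OCH3(240°)/OH(240°) eclipsed 9.1 → 22.5 kJ/mol.
A has the lowest total (20.1 kJ/mol).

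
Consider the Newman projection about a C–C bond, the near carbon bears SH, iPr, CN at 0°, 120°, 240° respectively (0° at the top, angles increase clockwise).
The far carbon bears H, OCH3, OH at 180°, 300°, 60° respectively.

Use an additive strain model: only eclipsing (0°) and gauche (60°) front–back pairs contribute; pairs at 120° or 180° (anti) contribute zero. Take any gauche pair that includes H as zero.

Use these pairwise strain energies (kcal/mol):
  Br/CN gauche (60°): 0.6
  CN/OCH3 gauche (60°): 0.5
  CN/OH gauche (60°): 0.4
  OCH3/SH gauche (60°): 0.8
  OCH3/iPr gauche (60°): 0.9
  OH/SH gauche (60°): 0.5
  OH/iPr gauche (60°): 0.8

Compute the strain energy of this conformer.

This conformer (staggered): SH(0°)/OCH3(300°) gauche 0.8; SH(0°)/OH(60°) gauche 0.5; iPr(120°)/OH(60°) gauche 0.8; CN(240°)/OCH3(300°) gauche 0.5 → 2.6 kcal/mol.

2.6 kcal/mol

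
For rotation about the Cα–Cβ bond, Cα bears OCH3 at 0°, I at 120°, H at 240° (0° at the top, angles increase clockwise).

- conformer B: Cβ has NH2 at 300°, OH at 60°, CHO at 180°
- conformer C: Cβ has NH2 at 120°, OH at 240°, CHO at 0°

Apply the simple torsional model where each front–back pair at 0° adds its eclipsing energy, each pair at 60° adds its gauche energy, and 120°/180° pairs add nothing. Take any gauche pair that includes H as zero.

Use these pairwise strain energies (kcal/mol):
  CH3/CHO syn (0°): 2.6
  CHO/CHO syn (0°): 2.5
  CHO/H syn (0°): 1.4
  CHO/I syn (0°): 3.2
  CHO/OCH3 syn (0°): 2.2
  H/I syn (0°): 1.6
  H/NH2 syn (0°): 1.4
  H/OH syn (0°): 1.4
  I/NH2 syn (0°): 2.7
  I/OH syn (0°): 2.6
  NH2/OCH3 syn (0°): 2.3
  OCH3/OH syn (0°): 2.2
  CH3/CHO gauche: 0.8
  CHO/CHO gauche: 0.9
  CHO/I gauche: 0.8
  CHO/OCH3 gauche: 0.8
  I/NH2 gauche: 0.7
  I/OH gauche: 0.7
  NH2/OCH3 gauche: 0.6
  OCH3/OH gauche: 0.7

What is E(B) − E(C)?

-3.5 kcal/mol

B (staggered): OCH3–NH2 gauche, OCH3–OH gauche, I–OH gauche, I–CHO gauche; 0.6 + 0.7 + 0.7 + 0.8 = 2.8 kcal/mol.
C (eclipsed): OCH3–CHO eclipsed, I–NH2 eclipsed, H–OH eclipsed; 2.2 + 2.7 + 1.4 = 6.3 kcal/mol.
E(B) − E(C) = 2.8 − 6.3 = -3.5 kcal/mol.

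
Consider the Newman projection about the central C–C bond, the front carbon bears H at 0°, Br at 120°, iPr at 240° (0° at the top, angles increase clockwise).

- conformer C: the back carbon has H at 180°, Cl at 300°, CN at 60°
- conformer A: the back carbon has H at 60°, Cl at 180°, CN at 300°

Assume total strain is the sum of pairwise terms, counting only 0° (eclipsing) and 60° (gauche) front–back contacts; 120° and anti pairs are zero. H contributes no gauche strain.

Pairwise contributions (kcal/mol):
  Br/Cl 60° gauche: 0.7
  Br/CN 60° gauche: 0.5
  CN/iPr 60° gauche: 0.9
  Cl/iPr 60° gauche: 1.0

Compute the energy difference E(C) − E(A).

-1.1 kcal/mol

C (staggered): Br(120°)/CN(60°) gauche 0.5; iPr(240°)/Cl(300°) gauche 1.0 → 1.5 kcal/mol.
A (staggered): Br(120°)/Cl(180°) gauche 0.7; iPr(240°)/Cl(180°) gauche 1.0; iPr(240°)/CN(300°) gauche 0.9 → 2.6 kcal/mol.
E(C) − E(A) = 1.5 − 2.6 = -1.1 kcal/mol.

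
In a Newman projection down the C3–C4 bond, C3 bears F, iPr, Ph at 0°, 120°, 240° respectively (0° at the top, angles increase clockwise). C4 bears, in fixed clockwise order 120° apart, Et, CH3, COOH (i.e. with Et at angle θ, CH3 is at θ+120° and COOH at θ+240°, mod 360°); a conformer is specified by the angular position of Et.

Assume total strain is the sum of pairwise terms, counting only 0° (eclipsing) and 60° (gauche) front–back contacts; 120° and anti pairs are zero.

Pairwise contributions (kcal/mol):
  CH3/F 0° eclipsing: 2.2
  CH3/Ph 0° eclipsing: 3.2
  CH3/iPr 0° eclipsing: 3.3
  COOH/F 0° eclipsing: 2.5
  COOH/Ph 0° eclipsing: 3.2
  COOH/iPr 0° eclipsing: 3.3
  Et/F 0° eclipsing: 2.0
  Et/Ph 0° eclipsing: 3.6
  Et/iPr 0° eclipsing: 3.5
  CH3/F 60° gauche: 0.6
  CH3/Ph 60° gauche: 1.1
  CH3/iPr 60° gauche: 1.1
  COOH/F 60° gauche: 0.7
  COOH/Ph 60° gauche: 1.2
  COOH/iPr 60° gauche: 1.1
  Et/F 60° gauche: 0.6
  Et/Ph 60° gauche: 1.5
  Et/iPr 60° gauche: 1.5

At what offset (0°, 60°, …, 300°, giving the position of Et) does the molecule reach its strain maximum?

120°

Et at 0° (eclipsed): F–Et eclipsed, iPr–CH3 eclipsed, Ph–COOH eclipsed; 2.0 + 3.3 + 3.2 = 8.5 kcal/mol.
Et at 60° (staggered): F–Et gauche, F–COOH gauche, iPr–Et gauche, iPr–CH3 gauche, Ph–CH3 gauche, Ph–COOH gauche; 0.6 + 0.7 + 1.5 + 1.1 + 1.1 + 1.2 = 6.2 kcal/mol.
Et at 120° (eclipsed): F–COOH eclipsed, iPr–Et eclipsed, Ph–CH3 eclipsed; 2.5 + 3.5 + 3.2 = 9.2 kcal/mol.
Et at 180° (staggered): F–CH3 gauche, F–COOH gauche, iPr–Et gauche, iPr–COOH gauche, Ph–Et gauche, Ph–CH3 gauche; 0.6 + 0.7 + 1.5 + 1.1 + 1.5 + 1.1 = 6.5 kcal/mol.
Et at 240° (eclipsed): F–CH3 eclipsed, iPr–COOH eclipsed, Ph–Et eclipsed; 2.2 + 3.3 + 3.6 = 9.1 kcal/mol.
Et at 300° (staggered): F–Et gauche, F–CH3 gauche, iPr–CH3 gauche, iPr–COOH gauche, Ph–Et gauche, Ph–COOH gauche; 0.6 + 0.6 + 1.1 + 1.1 + 1.5 + 1.2 = 6.1 kcal/mol.
The maximum (9.2 kcal/mol) occurs with Et at 120°.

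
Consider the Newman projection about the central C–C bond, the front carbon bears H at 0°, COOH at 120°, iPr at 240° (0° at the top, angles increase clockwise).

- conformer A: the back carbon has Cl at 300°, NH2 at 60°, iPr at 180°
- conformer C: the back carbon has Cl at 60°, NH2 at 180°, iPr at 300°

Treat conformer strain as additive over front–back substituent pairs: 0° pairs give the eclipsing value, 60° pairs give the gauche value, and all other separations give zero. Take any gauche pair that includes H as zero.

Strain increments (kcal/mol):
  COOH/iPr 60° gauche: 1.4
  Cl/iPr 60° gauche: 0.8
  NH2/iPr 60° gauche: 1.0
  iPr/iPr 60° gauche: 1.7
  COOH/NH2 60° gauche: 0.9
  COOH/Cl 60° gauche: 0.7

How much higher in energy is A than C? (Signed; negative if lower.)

A is staggered. COOH at 120° is gauche with NH2 at 60° (0.9); COOH at 120° is gauche with iPr at 180° (1.4); iPr at 240° is gauche with Cl at 300° (0.8); iPr at 240° is gauche with iPr at 180° (1.7). Total 4.8 kcal/mol.
C is staggered. COOH at 120° is gauche with Cl at 60° (0.7); COOH at 120° is gauche with NH2 at 180° (0.9); iPr at 240° is gauche with NH2 at 180° (1.0); iPr at 240° is gauche with iPr at 300° (1.7). Total 4.3 kcal/mol.
E(A) − E(C) = 4.8 − 4.3 = +0.5 kcal/mol.

+0.5 kcal/mol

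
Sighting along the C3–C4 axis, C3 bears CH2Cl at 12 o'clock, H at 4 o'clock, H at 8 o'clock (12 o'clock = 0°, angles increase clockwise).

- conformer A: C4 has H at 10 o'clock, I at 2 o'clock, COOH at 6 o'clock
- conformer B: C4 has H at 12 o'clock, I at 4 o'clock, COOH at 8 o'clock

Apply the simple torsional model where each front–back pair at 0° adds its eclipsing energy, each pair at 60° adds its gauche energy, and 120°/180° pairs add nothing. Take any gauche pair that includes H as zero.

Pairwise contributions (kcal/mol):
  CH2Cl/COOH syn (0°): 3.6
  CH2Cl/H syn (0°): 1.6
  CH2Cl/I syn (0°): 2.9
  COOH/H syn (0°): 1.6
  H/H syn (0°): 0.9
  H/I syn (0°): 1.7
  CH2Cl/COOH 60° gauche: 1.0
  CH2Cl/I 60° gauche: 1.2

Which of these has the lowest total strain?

A

A (staggered): CH2Cl(0°)/I(60°) gauche 1.2 → 1.2 kcal/mol.
B (eclipsed): CH2Cl(0°)/H(0°) eclipsed 1.6; H(120°)/I(120°) eclipsed 1.7; H(240°)/COOH(240°) eclipsed 1.6 → 4.9 kcal/mol.
A has the lowest total (1.2 kcal/mol).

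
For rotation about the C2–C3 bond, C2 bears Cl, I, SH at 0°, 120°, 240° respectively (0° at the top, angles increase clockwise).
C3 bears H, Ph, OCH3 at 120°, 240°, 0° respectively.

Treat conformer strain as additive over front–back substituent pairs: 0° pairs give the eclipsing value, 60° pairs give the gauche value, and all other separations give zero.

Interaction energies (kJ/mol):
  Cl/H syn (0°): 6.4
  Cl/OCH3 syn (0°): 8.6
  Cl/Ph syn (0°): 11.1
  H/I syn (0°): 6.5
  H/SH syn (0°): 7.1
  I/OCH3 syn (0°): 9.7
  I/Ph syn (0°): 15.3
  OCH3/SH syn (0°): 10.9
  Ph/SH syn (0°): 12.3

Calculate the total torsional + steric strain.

This conformer (eclipsed): Cl–OCH3 eclipsed, I–H eclipsed, SH–Ph eclipsed; 8.6 + 6.5 + 12.3 = 27.4 kJ/mol.

27.4 kJ/mol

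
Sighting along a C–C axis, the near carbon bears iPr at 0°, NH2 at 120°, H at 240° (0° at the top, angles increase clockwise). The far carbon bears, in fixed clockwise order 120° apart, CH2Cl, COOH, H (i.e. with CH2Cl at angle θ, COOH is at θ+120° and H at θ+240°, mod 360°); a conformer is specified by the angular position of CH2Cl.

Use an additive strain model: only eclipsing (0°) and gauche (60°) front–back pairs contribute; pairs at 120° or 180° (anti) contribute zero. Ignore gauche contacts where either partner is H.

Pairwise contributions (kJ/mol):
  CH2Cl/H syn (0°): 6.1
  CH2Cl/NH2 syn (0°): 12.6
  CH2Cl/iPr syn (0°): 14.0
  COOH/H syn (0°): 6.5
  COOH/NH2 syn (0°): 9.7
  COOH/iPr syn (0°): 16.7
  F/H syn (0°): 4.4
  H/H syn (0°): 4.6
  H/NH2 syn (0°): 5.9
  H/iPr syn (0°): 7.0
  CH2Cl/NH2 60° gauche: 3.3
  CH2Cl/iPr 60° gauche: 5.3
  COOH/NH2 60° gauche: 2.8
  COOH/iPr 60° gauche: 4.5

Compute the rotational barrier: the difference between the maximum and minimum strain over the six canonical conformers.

CH2Cl at 0° (eclipsed): iPr(0°)/CH2Cl(0°) eclipsed 14.0; NH2(120°)/COOH(120°) eclipsed 9.7; H(240°)/H(240°) eclipsed 4.6 → 28.3 kJ/mol.
CH2Cl at 60° (staggered): iPr(0°)/CH2Cl(60°) gauche 5.3; NH2(120°)/CH2Cl(60°) gauche 3.3; NH2(120°)/COOH(180°) gauche 2.8 → 11.4 kJ/mol.
CH2Cl at 120° (eclipsed): iPr(0°)/H(0°) eclipsed 7.0; NH2(120°)/CH2Cl(120°) eclipsed 12.6; H(240°)/COOH(240°) eclipsed 6.5 → 26.1 kJ/mol.
CH2Cl at 180° (staggered): iPr(0°)/COOH(300°) gauche 4.5; NH2(120°)/CH2Cl(180°) gauche 3.3 → 7.8 kJ/mol.
CH2Cl at 240° (eclipsed): iPr(0°)/COOH(0°) eclipsed 16.7; NH2(120°)/H(120°) eclipsed 5.9; H(240°)/CH2Cl(240°) eclipsed 6.1 → 28.7 kJ/mol.
CH2Cl at 300° (staggered): iPr(0°)/CH2Cl(300°) gauche 5.3; iPr(0°)/COOH(60°) gauche 4.5; NH2(120°)/COOH(60°) gauche 2.8 → 12.6 kJ/mol.
Max at 240° (28.7 kJ/mol), min at 180° (7.8 kJ/mol); barrier = 20.9 kJ/mol.

20.9 kJ/mol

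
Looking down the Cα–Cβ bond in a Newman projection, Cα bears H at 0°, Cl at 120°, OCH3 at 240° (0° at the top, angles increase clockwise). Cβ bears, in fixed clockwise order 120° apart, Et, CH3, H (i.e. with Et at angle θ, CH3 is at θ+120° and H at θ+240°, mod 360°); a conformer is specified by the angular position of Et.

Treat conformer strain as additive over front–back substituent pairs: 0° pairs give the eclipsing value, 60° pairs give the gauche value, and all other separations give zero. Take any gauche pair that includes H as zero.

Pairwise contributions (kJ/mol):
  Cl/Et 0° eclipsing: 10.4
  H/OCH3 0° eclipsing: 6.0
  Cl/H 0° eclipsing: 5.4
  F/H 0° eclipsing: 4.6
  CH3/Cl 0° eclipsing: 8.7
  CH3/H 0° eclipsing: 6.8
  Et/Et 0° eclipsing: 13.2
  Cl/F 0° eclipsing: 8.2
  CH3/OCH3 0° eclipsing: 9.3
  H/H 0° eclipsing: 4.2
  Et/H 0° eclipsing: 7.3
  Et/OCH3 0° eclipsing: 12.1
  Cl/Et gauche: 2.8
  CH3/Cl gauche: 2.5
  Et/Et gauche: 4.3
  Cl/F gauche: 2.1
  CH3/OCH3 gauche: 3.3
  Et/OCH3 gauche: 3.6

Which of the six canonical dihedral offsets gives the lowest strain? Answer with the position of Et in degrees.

Et at 0° (eclipsed): H–Et eclipsed, Cl–CH3 eclipsed, OCH3–H eclipsed; 7.3 + 8.7 + 6.0 = 22.0 kJ/mol.
Et at 60° (staggered): Cl–Et gauche, Cl–CH3 gauche, OCH3–CH3 gauche; 2.8 + 2.5 + 3.3 = 8.6 kJ/mol.
Et at 120° (eclipsed): H–H eclipsed, Cl–Et eclipsed, OCH3–CH3 eclipsed; 4.2 + 10.4 + 9.3 = 23.9 kJ/mol.
Et at 180° (staggered): Cl–Et gauche, OCH3–Et gauche, OCH3–CH3 gauche; 2.8 + 3.6 + 3.3 = 9.7 kJ/mol.
Et at 240° (eclipsed): H–CH3 eclipsed, Cl–H eclipsed, OCH3–Et eclipsed; 6.8 + 5.4 + 12.1 = 24.3 kJ/mol.
Et at 300° (staggered): Cl–CH3 gauche, OCH3–Et gauche; 2.5 + 3.6 = 6.1 kJ/mol.
The minimum (6.1 kJ/mol) occurs with Et at 300°.

300°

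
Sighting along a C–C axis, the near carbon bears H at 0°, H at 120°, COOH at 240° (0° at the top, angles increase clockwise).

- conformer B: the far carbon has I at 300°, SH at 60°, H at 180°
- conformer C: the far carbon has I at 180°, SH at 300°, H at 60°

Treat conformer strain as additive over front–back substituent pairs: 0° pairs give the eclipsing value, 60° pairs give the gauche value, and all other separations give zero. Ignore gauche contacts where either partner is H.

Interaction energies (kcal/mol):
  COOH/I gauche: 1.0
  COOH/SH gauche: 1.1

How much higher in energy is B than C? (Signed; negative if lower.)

B (staggered): COOH(240°)/I(300°) gauche 1.0 → 1.0 kcal/mol.
C (staggered): COOH(240°)/I(180°) gauche 1.0; COOH(240°)/SH(300°) gauche 1.1 → 2.1 kcal/mol.
E(B) − E(C) = 1.0 − 2.1 = -1.1 kcal/mol.

-1.1 kcal/mol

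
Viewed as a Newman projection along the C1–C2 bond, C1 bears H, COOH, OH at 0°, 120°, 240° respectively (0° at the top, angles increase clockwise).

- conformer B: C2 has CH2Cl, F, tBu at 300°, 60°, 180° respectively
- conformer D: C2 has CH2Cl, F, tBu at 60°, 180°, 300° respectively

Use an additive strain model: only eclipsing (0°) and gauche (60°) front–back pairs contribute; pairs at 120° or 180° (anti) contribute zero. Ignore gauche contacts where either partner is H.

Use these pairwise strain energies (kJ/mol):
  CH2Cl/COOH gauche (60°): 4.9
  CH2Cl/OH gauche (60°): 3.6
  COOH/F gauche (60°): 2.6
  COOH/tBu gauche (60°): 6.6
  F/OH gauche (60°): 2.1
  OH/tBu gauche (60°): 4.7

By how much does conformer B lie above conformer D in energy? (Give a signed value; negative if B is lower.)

B (staggered): COOH–F gauche, COOH–tBu gauche, OH–CH2Cl gauche, OH–tBu gauche; 2.6 + 6.6 + 3.6 + 4.7 = 17.5 kJ/mol.
D (staggered): COOH–CH2Cl gauche, COOH–F gauche, OH–F gauche, OH–tBu gauche; 4.9 + 2.6 + 2.1 + 4.7 = 14.3 kJ/mol.
E(B) − E(D) = 17.5 − 14.3 = +3.2 kJ/mol.

+3.2 kJ/mol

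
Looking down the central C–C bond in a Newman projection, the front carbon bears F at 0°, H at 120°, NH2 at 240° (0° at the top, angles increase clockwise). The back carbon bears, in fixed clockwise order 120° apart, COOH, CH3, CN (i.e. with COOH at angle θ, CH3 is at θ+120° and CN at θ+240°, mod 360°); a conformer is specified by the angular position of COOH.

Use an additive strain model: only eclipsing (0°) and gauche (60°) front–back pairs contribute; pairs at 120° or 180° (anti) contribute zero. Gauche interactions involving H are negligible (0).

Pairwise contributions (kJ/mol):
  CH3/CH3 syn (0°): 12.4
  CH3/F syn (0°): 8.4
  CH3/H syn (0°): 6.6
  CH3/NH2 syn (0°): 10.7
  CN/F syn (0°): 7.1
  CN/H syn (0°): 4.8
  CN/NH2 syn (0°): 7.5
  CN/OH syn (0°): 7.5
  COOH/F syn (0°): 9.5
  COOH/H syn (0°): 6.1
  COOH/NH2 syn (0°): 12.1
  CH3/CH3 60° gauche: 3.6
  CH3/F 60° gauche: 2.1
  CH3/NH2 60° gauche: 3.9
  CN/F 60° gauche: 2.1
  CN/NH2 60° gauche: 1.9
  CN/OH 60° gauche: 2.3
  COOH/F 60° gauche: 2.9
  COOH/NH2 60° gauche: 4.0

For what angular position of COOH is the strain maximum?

COOH at 0° is eclipsed. F at 0° is eclipsed with COOH at 0° (9.5); H at 120° is eclipsed with CH3 at 120° (6.6); NH2 at 240° is eclipsed with CN at 240° (7.5). Total 23.6 kJ/mol.
COOH at 60° is staggered. F at 0° is gauche with COOH at 60° (2.9); F at 0° is gauche with CN at 300° (2.1); NH2 at 240° is gauche with CH3 at 180° (3.9); NH2 at 240° is gauche with CN at 300° (1.9). Total 10.8 kJ/mol.
COOH at 120° is eclipsed. F at 0° is eclipsed with CN at 0° (7.1); H at 120° is eclipsed with COOH at 120° (6.1); NH2 at 240° is eclipsed with CH3 at 240° (10.7). Total 23.9 kJ/mol.
COOH at 180° is staggered. F at 0° is gauche with CH3 at 300° (2.1); F at 0° is gauche with CN at 60° (2.1); NH2 at 240° is gauche with COOH at 180° (4.0); NH2 at 240° is gauche with CH3 at 300° (3.9). Total 12.1 kJ/mol.
COOH at 240° is eclipsed. F at 0° is eclipsed with CH3 at 0° (8.4); H at 120° is eclipsed with CN at 120° (4.8); NH2 at 240° is eclipsed with COOH at 240° (12.1). Total 25.3 kJ/mol.
COOH at 300° is staggered. F at 0° is gauche with COOH at 300° (2.9); F at 0° is gauche with CH3 at 60° (2.1); NH2 at 240° is gauche with COOH at 300° (4.0); NH2 at 240° is gauche with CN at 180° (1.9). Total 10.9 kJ/mol.
The maximum (25.3 kJ/mol) occurs with COOH at 240°.

240°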